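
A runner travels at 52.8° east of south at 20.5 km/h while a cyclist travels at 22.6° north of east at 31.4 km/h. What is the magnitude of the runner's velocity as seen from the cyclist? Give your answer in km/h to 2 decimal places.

27.54 km/h

Taking east as x and north as y: runner velocity = (16.329, -12.394) km/h; cyclist velocity = (28.989, 12.067) km/h.
Velocity of runner relative to cyclist = (16.329, -12.394) − (28.989, 12.067) = (-12.660, -24.461) km/h.
Magnitude = |(-12.660, -24.461)| = 27.543 km/h.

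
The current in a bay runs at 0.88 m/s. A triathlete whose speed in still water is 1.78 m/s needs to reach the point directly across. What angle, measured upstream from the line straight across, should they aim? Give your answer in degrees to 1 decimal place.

29.6°

To cancel the current, the upstream component of the triathlete's velocity must equal the flow: 1.78 sin θ = 0.88.
sin θ = 0.88 / 1.78 = 0.4944.
θ = arcsin(0.4944) = 29.629°.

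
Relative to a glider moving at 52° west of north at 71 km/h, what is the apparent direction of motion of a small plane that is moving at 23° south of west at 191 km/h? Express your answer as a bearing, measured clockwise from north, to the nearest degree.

225°

Taking east as x and north as y: small plane velocity = (-175.816, -74.630) km/h; glider velocity = (-55.949, 43.712) km/h.
Velocity of small plane relative to glider = (-175.816, -74.630) − (-55.949, 43.712) = (-119.868, -118.342) km/h.
Bearing = atan2(-119.87, -118.34) = 225.37° clockwise from north.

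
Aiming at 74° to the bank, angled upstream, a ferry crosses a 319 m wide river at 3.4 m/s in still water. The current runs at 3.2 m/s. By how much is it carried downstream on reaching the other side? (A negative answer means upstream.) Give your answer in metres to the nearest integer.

221 m

Perpendicular speed = 3.268 m/s; crossing time = 319 / 3.268 = 97.605 s.
Net downstream speed = 2.263 m/s.
Drift = 2.263 × 97.605 = 220.863 m (downstream).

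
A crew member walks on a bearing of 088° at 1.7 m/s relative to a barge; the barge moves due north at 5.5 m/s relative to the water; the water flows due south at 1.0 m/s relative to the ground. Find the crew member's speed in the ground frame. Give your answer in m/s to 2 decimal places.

4.87 m/s

In east/north components (m/s): crew member relative to barge = (1.699, 0.059); barge relative to water = (0.000, 5.500); water relative to ground = (0.000, -1.000).
Sum = (1.699, 4.559) m/s.
Speed = |(1.699, 4.559)| = 4.866 m/s.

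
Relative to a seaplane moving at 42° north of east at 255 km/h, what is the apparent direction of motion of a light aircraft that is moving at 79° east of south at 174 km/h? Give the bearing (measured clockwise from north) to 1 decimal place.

Taking east as x and north as y: light aircraft velocity = (170.803, -33.201) km/h; seaplane velocity = (189.502, 170.628) km/h.
Velocity of light aircraft relative to seaplane = (170.803, -33.201) − (189.502, 170.628) = (-18.699, -203.829) km/h.
Bearing = atan2(-18.70, -203.83) = 185.24° clockwise from north.

185.2°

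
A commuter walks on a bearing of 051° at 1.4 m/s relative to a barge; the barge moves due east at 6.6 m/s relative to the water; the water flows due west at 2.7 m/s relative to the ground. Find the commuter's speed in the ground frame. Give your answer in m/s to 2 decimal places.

5.07 m/s

In east/north components (m/s): commuter relative to barge = (1.088, 0.881); barge relative to water = (6.600, 0.000); water relative to ground = (-2.700, 0.000).
Sum = (4.988, 0.881) m/s.
Speed = |(4.988, 0.881)| = 5.065 m/s.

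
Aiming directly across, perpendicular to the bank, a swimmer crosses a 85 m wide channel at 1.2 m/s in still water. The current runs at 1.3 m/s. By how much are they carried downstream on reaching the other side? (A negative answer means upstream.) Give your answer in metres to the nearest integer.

Perpendicular speed = 1.200 m/s; crossing time = 85 / 1.200 = 70.833 s.
Net downstream speed = 1.300 m/s.
Drift = 1.300 × 70.833 = 92.083 m (downstream).

92 m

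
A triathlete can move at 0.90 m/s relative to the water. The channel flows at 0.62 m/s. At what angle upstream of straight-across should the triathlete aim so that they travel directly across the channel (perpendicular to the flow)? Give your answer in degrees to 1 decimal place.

43.5°

To cancel the current, the upstream component of the triathlete's velocity must equal the flow: 0.90 sin θ = 0.62.
sin θ = 0.62 / 0.90 = 0.6889.
θ = arcsin(0.6889) = 43.542°.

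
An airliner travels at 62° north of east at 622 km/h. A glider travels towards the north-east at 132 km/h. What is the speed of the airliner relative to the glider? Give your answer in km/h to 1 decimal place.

497.3 km/h

Taking east as x and north as y: airliner velocity = (292.011, 549.193) km/h; glider velocity = (93.338, 93.338) km/h.
Velocity of airliner relative to glider = (292.011, 549.193) − (93.338, 93.338) = (198.673, 455.855) km/h.
Magnitude = |(198.673, 455.855)| = 497.268 km/h.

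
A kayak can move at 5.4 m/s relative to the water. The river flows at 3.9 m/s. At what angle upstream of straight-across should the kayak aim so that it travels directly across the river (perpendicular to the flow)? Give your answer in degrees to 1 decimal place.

46.2°

To cancel the current, the upstream component of the kayak's velocity must equal the flow: 5.4 sin θ = 3.9.
sin θ = 3.9 / 5.4 = 0.7222.
θ = arcsin(0.7222) = 46.238°.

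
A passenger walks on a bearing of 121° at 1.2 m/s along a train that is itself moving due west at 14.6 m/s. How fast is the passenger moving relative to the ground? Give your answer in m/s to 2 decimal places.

Taking east as x and north as y: train velocity = (-14.600, 0.000) m/s; passenger velocity relative to train = (1.029, -0.618) m/s.
Velocity relative to ground = (-14.600, 0.000) + (1.029, -0.618) = (-13.571, -0.618) m/s.
Speed = |(-13.571, -0.618)| = 13.585 m/s.

13.59 m/s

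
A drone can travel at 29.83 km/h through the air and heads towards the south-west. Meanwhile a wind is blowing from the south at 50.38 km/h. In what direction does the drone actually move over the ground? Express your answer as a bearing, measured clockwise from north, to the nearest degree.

324°

Taking east as x and north as y: velocity relative to the air = (-21.093, -21.093) km/h; the air relative to ground = (0.000, 50.380) km/h.
Velocity relative to ground = (-21.093, -21.093) + (0.000, 50.380) = (-21.093, 29.287) km/h.
Bearing = atan2(-21.09, 29.29) = 324.24° clockwise from north.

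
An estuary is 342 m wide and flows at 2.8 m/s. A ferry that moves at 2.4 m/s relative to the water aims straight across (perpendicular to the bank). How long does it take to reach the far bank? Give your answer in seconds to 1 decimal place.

The component of the ferry's velocity perpendicular to the bank is 2.4 m/s.
The flow acts along the bank and has no component across it.
Time = 342 / 2.400 = 142.500 s.

142.5 s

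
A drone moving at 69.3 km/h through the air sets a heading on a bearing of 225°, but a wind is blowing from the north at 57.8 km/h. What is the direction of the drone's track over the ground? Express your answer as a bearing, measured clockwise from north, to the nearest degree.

Taking east as x and north as y: velocity relative to the air = (-49.002, -49.002) km/h; the air relative to ground = (0.000, -57.800) km/h.
Velocity relative to ground = (-49.002, -49.002) + (0.000, -57.800) = (-49.002, -106.802) km/h.
Bearing = atan2(-49.00, -106.80) = 204.65° clockwise from north.

205°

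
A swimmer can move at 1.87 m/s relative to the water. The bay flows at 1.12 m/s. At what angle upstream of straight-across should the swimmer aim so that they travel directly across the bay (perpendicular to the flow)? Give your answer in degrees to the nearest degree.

To cancel the current, the upstream component of the swimmer's velocity must equal the flow: 1.87 sin θ = 1.12.
sin θ = 1.12 / 1.87 = 0.5989.
θ = arcsin(0.5989) = 36.793°.

37°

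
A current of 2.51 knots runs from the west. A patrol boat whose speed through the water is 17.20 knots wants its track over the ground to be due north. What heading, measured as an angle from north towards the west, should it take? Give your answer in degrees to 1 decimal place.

The current pushes perpendicular to the desired track; the heading must have a component into the current equal to 2.51 knots: 17.20 sin θ = 2.51.
sin θ = 0.1459, so θ = 8.391°.

8.4°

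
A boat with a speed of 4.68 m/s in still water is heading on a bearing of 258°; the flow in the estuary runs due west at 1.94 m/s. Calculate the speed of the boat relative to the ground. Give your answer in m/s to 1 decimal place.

6.6 m/s

Taking east as x and north as y: velocity relative to the water = (-4.578, -0.973) m/s; the water relative to ground = (-1.940, 0.000) m/s.
Velocity relative to ground = (-4.578, -0.973) + (-1.940, 0.000) = (-6.518, -0.973) m/s.
Speed = |(-6.518, -0.973)| = 6.590 m/s.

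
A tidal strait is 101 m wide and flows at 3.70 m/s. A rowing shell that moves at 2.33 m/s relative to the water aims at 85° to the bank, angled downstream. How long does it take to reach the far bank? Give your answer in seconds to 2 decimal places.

The component of the rowing shell's velocity perpendicular to the bank is 2.33 × sin 85° = 2.321 m/s.
The flow acts along the bank and has no component across it.
Time = 101 / 2.321 = 43.513 s.

43.51 s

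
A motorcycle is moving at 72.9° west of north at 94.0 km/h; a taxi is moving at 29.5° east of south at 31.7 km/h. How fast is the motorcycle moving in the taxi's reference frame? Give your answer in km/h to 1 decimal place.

Taking east as x and north as y: motorcycle velocity = (-89.845, 27.640) km/h; taxi velocity = (15.610, -27.590) km/h.
Velocity of motorcycle relative to taxi = (-89.845, 27.640) − (15.610, -27.590) = (-105.454, 55.230) km/h.
Magnitude = |(-105.454, 55.230)| = 119.042 km/h.

119.0 km/h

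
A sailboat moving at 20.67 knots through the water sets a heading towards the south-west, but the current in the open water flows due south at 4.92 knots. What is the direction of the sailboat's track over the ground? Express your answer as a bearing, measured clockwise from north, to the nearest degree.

Taking east as x and north as y: velocity relative to the water = (-14.616, -14.616) knots; the water relative to ground = (0.000, -4.920) knots.
Velocity relative to ground = (-14.616, -14.616) + (0.000, -4.920) = (-14.616, -19.536) knots.
Bearing = atan2(-14.62, -19.54) = 216.80° clockwise from north.

217°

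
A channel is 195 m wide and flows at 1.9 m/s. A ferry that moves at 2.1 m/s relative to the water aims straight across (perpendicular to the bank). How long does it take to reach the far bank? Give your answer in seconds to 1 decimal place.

92.9 s

The component of the ferry's velocity perpendicular to the bank is 2.1 m/s.
Only the cross-stream component determines the crossing time; the current contributes nothing perpendicular to the bank.
Time = 195 / 2.100 = 92.857 s.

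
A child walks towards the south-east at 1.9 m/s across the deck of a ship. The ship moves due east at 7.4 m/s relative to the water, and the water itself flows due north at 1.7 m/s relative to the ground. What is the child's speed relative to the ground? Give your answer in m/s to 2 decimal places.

In east/north components (m/s): child relative to ship = (1.344, -1.344); ship relative to water = (7.400, 0.000); water relative to ground = (0.000, 1.700).
Sum = (8.744, 0.356) m/s.
Speed = |(8.744, 0.356)| = 8.751 m/s.

8.75 m/s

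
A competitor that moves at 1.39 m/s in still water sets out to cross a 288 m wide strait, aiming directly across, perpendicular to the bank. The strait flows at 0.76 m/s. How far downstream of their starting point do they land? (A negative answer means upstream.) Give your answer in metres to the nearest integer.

Perpendicular speed = 1.390 m/s; crossing time = 288 / 1.390 = 207.194 s.
Net downstream speed = 0.760 m/s.
Drift = 0.760 × 207.194 = 157.468 m (downstream).

157 m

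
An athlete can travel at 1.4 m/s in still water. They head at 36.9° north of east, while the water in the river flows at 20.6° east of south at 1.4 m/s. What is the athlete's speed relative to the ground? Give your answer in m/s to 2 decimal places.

1.68 m/s

Taking east as x and north as y: velocity relative to the water = (1.120, 0.841) m/s; the water relative to ground = (0.493, -1.310) m/s.
Velocity relative to ground = (1.120, 0.841) + (0.493, -1.310) = (1.612, -0.470) m/s.
Speed = |(1.612, -0.470)| = 1.679 m/s.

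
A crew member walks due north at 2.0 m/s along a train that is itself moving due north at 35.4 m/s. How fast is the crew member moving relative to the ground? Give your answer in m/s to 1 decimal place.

37.4 m/s

Taking east as x and north as y: train velocity = (0.000, 35.400) m/s; crew member velocity relative to train = (0.000, 2.000) m/s.
Velocity relative to ground = (0.000, 35.400) + (0.000, 2.000) = (0.000, 37.400) m/s.
Speed = |(0.000, 37.400)| = 37.400 m/s.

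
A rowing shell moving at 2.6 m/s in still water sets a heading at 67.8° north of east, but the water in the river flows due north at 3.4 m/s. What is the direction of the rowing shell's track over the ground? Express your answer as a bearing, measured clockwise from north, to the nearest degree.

010°

Taking east as x and north as y: velocity relative to the water = (0.982, 2.407) m/s; the water relative to ground = (0.000, 3.400) m/s.
Velocity relative to ground = (0.982, 2.407) + (0.000, 3.400) = (0.982, 5.807) m/s.
Bearing = atan2(0.98, 5.81) = 9.60° clockwise from north.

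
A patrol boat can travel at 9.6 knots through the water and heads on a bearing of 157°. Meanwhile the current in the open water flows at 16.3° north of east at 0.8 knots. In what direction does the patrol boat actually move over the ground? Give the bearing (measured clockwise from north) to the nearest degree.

152°

Taking east as x and north as y: velocity relative to the water = (3.751, -8.837) knots; the water relative to ground = (0.768, 0.225) knots.
Velocity relative to ground = (3.751, -8.837) + (0.768, 0.225) = (4.519, -8.612) knots.
Bearing = atan2(4.52, -8.61) = 152.31° clockwise from north.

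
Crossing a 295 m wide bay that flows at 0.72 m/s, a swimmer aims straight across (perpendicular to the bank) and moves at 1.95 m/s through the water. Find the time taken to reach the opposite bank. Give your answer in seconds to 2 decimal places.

The component of the swimmer's velocity perpendicular to the bank is 1.95 m/s.
Only the cross-stream component determines the crossing time; the current contributes nothing perpendicular to the bank.
Time = 295 / 1.950 = 151.282 s.

151.28 s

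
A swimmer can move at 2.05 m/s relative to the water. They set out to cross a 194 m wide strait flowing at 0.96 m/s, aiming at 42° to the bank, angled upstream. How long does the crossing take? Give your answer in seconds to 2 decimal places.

141.43 s

The component of the swimmer's velocity perpendicular to the bank is 2.05 × sin 42° = 1.372 m/s.
The flow acts along the bank and has no component across it.
Time = 194 / 1.372 = 141.429 s.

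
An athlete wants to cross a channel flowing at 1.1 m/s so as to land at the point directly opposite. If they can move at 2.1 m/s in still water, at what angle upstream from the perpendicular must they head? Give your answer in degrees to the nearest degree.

32°

To cancel the current, the upstream component of the athlete's velocity must equal the flow: 2.1 sin θ = 1.1.
sin θ = 1.1 / 2.1 = 0.5238.
θ = arcsin(0.5238) = 31.588°.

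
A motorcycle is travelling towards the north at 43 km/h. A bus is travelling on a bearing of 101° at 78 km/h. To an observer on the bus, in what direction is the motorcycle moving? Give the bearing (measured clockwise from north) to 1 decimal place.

Taking east as x and north as y: motorcycle velocity = (0.000, 43.000) km/h; bus velocity = (76.567, -14.883) km/h.
Velocity of motorcycle relative to bus = (0.000, 43.000) − (76.567, -14.883) = (-76.567, 57.883) km/h.
Bearing = atan2(-76.57, 57.88) = 307.09° clockwise from north.

307.1°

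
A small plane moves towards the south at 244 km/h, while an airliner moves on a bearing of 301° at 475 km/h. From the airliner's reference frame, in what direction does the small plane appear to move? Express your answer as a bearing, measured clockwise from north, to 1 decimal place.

Taking east as x and north as y: small plane velocity = (0.000, -244.000) km/h; airliner velocity = (-407.154, 244.643) km/h.
Velocity of small plane relative to airliner = (0.000, -244.000) − (-407.154, 244.643) = (407.154, -488.643) km/h.
Bearing = atan2(407.15, -488.64) = 140.20° clockwise from north.

140.2°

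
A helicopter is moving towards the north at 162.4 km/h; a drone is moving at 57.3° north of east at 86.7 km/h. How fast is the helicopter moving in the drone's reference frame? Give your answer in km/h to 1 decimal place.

Taking east as x and north as y: helicopter velocity = (0.000, 162.400) km/h; drone velocity = (46.839, 72.959) km/h.
Velocity of helicopter relative to drone = (0.000, 162.400) − (46.839, 72.959) = (-46.839, 89.441) km/h.
Magnitude = |(-46.839, 89.441)| = 100.963 km/h.

101.0 km/h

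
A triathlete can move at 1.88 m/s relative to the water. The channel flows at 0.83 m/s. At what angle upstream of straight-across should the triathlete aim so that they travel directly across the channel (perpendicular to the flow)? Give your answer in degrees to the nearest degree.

To cancel the current, the upstream component of the triathlete's velocity must equal the flow: 1.88 sin θ = 0.83.
sin θ = 0.83 / 1.88 = 0.4415.
θ = arcsin(0.4415) = 26.199°.

26°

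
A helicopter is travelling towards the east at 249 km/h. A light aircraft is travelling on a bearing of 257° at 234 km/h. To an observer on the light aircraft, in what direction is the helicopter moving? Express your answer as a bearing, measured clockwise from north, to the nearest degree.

Taking east as x and north as y: helicopter velocity = (249.000, 0.000) km/h; light aircraft velocity = (-228.003, -52.639) km/h.
Velocity of helicopter relative to light aircraft = (249.000, 0.000) − (-228.003, -52.639) = (477.003, 52.639) km/h.
Bearing = atan2(477.00, 52.64) = 83.70° clockwise from north.

084°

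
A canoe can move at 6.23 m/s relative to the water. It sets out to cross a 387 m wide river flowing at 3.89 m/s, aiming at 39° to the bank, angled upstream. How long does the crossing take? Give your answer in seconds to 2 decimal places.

The component of the canoe's velocity perpendicular to the bank is 6.23 × sin 39° = 3.921 m/s.
The flow acts along the bank and has no component across it.
Time = 387 / 3.921 = 98.708 s.

98.71 s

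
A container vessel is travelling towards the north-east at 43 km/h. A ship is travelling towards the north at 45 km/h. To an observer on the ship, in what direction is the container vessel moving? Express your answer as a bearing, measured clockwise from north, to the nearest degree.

Taking east as x and north as y: container vessel velocity = (30.406, 30.406) km/h; ship velocity = (0.000, 45.000) km/h.
Velocity of container vessel relative to ship = (30.406, 30.406) − (0.000, 45.000) = (30.406, -14.594) km/h.
Bearing = atan2(30.41, -14.59) = 115.64° clockwise from north.

116°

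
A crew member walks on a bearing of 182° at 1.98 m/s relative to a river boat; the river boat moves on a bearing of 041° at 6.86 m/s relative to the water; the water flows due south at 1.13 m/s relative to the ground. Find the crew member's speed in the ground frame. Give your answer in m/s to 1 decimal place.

4.9 m/s

In east/north components (m/s): crew member relative to river boat = (-0.069, -1.979); river boat relative to water = (4.501, 5.177); water relative to ground = (0.000, -1.130).
Sum = (4.431, 2.069) m/s.
Speed = |(4.431, 2.069)| = 4.890 m/s.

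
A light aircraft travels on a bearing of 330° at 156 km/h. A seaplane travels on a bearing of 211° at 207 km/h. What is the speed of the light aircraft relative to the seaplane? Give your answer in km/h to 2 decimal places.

Taking east as x and north as y: light aircraft velocity = (-78.000, 135.100) km/h; seaplane velocity = (-106.613, -177.434) km/h.
Velocity of light aircraft relative to seaplane = (-78.000, 135.100) − (-106.613, -177.434) = (28.613, 312.534) km/h.
Magnitude = |(28.613, 312.534)| = 313.841 km/h.

313.84 km/h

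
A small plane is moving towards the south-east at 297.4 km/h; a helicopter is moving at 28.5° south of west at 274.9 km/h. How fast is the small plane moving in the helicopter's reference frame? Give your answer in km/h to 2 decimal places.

458.76 km/h

Taking east as x and north as y: small plane velocity = (210.294, -210.294) km/h; helicopter velocity = (-241.587, -131.171) km/h.
Velocity of small plane relative to helicopter = (210.294, -210.294) − (-241.587, -131.171) = (451.880, -79.123) km/h.
Magnitude = |(451.880, -79.123)| = 458.755 km/h.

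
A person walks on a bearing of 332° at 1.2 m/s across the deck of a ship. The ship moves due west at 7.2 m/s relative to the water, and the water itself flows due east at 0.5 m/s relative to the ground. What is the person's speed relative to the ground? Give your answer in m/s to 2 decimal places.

7.34 m/s

In east/north components (m/s): person relative to ship = (-0.563, 1.060); ship relative to water = (-7.200, 0.000); water relative to ground = (0.500, 0.000).
Sum = (-7.263, 1.060) m/s.
Speed = |(-7.263, 1.060)| = 7.340 m/s.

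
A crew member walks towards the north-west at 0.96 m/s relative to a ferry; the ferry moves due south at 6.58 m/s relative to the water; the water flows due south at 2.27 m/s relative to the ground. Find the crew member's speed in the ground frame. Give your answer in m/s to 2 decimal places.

In east/north components (m/s): crew member relative to ferry = (-0.679, 0.679); ferry relative to water = (0.000, -6.580); water relative to ground = (0.000, -2.270).
Sum = (-0.679, -8.171) m/s.
Speed = |(-0.679, -8.171)| = 8.199 m/s.

8.20 m/s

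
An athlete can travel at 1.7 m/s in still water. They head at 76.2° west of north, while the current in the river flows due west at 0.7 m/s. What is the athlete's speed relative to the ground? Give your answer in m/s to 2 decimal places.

2.39 m/s

Taking east as x and north as y: velocity relative to the water = (-1.651, 0.406) m/s; the water relative to ground = (-0.700, 0.000) m/s.
Velocity relative to ground = (-1.651, 0.406) + (-0.700, 0.000) = (-2.351, 0.406) m/s.
Speed = |(-2.351, 0.406)| = 2.386 m/s.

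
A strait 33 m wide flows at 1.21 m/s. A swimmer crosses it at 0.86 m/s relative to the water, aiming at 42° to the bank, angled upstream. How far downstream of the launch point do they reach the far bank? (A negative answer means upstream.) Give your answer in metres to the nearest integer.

33 m

Perpendicular speed = 0.575 m/s; crossing time = 33 / 0.575 = 57.346 s.
Net downstream speed = 0.571 m/s.
Drift = 0.571 × 57.346 = 32.739 m (downstream).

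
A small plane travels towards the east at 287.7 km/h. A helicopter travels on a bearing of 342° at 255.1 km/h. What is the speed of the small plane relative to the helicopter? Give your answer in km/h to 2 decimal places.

439.55 km/h

Taking east as x and north as y: small plane velocity = (287.700, 0.000) km/h; helicopter velocity = (-78.830, 242.615) km/h.
Velocity of small plane relative to helicopter = (287.700, 0.000) − (-78.830, 242.615) = (366.530, -242.615) km/h.
Magnitude = |(366.530, -242.615)| = 439.552 km/h.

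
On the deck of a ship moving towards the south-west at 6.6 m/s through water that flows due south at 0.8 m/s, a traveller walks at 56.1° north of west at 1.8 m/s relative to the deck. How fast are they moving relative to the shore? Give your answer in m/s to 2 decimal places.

In east/north components (m/s): traveller relative to ship = (-1.004, 1.494); ship relative to water = (-4.667, -4.667); water relative to ground = (0.000, -0.800).
Sum = (-5.671, -3.973) m/s.
Speed = |(-5.671, -3.973)| = 6.924 m/s.

6.92 m/s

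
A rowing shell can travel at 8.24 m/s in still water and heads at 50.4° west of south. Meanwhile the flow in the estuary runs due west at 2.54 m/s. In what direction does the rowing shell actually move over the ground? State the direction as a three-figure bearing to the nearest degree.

Taking east as x and north as y: velocity relative to the water = (-6.349, -5.252) m/s; the water relative to ground = (-2.540, 0.000) m/s.
Velocity relative to ground = (-6.349, -5.252) + (-2.540, 0.000) = (-8.889, -5.252) m/s.
Bearing = atan2(-8.89, -5.25) = 239.42° clockwise from north.

239°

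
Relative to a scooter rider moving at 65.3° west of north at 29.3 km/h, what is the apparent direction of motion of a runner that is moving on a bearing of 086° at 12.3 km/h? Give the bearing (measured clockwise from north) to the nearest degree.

Taking east as x and north as y: runner velocity = (12.270, 0.858) km/h; scooter rider velocity = (-26.619, 12.244) km/h.
Velocity of runner relative to scooter rider = (12.270, 0.858) − (-26.619, 12.244) = (38.889, -11.386) km/h.
Bearing = atan2(38.89, -11.39) = 106.32° clockwise from north.

106°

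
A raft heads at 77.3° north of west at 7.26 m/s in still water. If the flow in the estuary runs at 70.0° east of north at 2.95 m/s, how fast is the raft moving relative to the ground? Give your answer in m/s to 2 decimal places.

Taking east as x and north as y: velocity relative to the water = (-1.596, 7.082) m/s; the water relative to ground = (2.772, 1.009) m/s.
Velocity relative to ground = (-1.596, 7.082) + (2.772, 1.009) = (1.176, 8.091) m/s.
Speed = |(1.176, 8.091)| = 8.176 m/s.

8.18 m/s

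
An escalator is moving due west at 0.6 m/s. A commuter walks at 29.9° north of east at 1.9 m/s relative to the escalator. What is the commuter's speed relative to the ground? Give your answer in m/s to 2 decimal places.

1.41 m/s

Taking east as x and north as y: escalator velocity = (-0.600, 0.000) m/s; commuter velocity relative to escalator = (1.647, 0.947) m/s.
Velocity relative to ground = (-0.600, 0.000) + (1.647, 0.947) = (1.047, 0.947) m/s.
Speed = |(1.047, 0.947)| = 1.412 m/s.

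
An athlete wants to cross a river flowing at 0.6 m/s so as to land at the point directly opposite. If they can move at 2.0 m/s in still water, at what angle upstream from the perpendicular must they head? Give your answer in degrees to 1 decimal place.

To cancel the current, the upstream component of the athlete's velocity must equal the flow: 2.0 sin θ = 0.6.
sin θ = 0.6 / 2.0 = 0.3000.
θ = arcsin(0.3000) = 17.458°.

17.5°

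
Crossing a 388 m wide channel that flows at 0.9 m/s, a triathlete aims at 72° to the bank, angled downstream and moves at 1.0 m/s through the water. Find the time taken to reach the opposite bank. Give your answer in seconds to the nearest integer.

The component of the triathlete's velocity perpendicular to the bank is 1.0 × sin 72° = 0.951 m/s.
Only the cross-stream component determines the crossing time; the current contributes nothing perpendicular to the bank.
Time = 388 / 0.951 = 407.967 s.

408 s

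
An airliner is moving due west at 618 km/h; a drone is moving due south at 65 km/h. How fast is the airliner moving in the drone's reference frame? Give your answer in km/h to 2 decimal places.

Taking east as x and north as y: airliner velocity = (-618.000, 0.000) km/h; drone velocity = (0.000, -65.000) km/h.
Velocity of airliner relative to drone = (-618.000, 0.000) − (0.000, -65.000) = (-618.000, 65.000) km/h.
Magnitude = |(-618.000, 65.000)| = 621.409 km/h.

621.41 km/h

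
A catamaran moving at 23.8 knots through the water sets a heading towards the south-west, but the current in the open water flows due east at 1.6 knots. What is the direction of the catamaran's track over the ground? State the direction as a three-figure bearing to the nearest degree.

Taking east as x and north as y: velocity relative to the water = (-16.829, -16.829) knots; the water relative to ground = (1.600, 0.000) knots.
Velocity relative to ground = (-16.829, -16.829) + (1.600, 0.000) = (-15.229, -16.829) knots.
Bearing = atan2(-15.23, -16.83) = 222.14° clockwise from north.

222°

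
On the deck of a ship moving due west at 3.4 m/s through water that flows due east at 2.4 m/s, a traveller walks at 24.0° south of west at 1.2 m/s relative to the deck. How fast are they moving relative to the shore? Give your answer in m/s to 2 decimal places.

In east/north components (m/s): traveller relative to ship = (-1.096, -0.488); ship relative to water = (-3.400, 0.000); water relative to ground = (2.400, 0.000).
Sum = (-2.096, -0.488) m/s.
Speed = |(-2.096, -0.488)| = 2.152 m/s.

2.15 m/s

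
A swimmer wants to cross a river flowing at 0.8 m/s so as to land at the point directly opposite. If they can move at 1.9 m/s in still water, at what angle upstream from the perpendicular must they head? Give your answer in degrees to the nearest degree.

To cancel the current, the upstream component of the swimmer's velocity must equal the flow: 1.9 sin θ = 0.8.
sin θ = 0.8 / 1.9 = 0.4211.
θ = arcsin(0.4211) = 24.901°.

25°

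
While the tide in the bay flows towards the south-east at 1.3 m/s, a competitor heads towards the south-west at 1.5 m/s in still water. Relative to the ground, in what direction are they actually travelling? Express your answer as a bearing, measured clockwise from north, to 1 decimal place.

Taking east as x and north as y: velocity relative to the water = (-1.061, -1.061) m/s; the water relative to ground = (0.919, -0.919) m/s.
Velocity relative to ground = (-1.061, -1.061) + (0.919, -0.919) = (-0.141, -1.980) m/s.
Bearing = atan2(-0.14, -1.98) = 184.09° clockwise from north.

184.1°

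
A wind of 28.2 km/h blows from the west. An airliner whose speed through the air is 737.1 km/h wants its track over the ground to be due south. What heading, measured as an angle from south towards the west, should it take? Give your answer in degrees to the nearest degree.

2°

The wind pushes perpendicular to the desired track; the heading must have a component into the wind equal to 28.2 km/h: 737.1 sin θ = 28.2.
sin θ = 0.0383, so θ = 2.193°.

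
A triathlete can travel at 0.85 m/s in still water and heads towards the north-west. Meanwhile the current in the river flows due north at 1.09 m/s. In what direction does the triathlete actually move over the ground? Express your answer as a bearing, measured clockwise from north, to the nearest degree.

340°

Taking east as x and north as y: velocity relative to the water = (-0.601, 0.601) m/s; the water relative to ground = (0.000, 1.090) m/s.
Velocity relative to ground = (-0.601, 0.601) + (0.000, 1.090) = (-0.601, 1.691) m/s.
Bearing = atan2(-0.60, 1.69) = 340.43° clockwise from north.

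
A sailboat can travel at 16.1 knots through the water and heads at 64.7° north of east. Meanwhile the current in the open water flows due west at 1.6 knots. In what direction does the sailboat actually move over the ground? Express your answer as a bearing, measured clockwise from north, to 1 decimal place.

019.9°

Taking east as x and north as y: velocity relative to the water = (6.880, 14.556) knots; the water relative to ground = (-1.600, 0.000) knots.
Velocity relative to ground = (6.880, 14.556) + (-1.600, 0.000) = (5.280, 14.556) knots.
Bearing = atan2(5.28, 14.56) = 19.94° clockwise from north.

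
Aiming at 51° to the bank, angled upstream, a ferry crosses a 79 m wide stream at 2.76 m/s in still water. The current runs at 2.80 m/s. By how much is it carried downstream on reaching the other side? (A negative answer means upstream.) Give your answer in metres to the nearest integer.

39 m

Perpendicular speed = 2.145 m/s; crossing time = 79 / 2.145 = 36.831 s.
Net downstream speed = 1.063 m/s.
Drift = 1.063 × 36.831 = 39.154 m (downstream).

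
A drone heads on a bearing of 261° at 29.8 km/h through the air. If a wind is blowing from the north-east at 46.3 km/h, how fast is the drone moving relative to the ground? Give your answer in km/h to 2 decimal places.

72.55 km/h

Taking east as x and north as y: velocity relative to the air = (-29.433, -4.662) km/h; the air relative to ground = (-32.739, -32.739) km/h.
Velocity relative to ground = (-29.433, -4.662) + (-32.739, -32.739) = (-62.172, -37.401) km/h.
Speed = |(-62.172, -37.401)| = 72.555 km/h.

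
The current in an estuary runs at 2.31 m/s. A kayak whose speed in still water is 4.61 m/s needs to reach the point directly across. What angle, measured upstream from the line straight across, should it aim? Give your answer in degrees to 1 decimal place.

30.1°

To cancel the current, the upstream component of the kayak's velocity must equal the flow: 4.61 sin θ = 2.31.
sin θ = 2.31 / 4.61 = 0.5011.
θ = arcsin(0.5011) = 30.072°.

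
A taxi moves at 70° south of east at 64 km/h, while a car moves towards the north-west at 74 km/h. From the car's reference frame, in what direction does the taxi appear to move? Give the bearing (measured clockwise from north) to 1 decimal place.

Taking east as x and north as y: taxi velocity = (21.889, -60.140) km/h; car velocity = (-52.326, 52.326) km/h.
Velocity of taxi relative to car = (21.889, -60.140) − (-52.326, 52.326) = (74.215, -112.466) km/h.
Bearing = atan2(74.22, -112.47) = 146.58° clockwise from north.

146.6°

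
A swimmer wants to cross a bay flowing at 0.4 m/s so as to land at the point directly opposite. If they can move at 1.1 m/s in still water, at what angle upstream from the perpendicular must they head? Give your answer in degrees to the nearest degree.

21°

To cancel the current, the upstream component of the swimmer's velocity must equal the flow: 1.1 sin θ = 0.4.
sin θ = 0.4 / 1.1 = 0.3636.
θ = arcsin(0.3636) = 21.324°.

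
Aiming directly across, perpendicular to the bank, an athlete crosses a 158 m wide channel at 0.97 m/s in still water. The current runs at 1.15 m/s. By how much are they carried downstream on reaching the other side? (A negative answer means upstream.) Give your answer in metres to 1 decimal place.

Perpendicular speed = 0.970 m/s; crossing time = 158 / 0.970 = 162.887 s.
Net downstream speed = 1.150 m/s.
Drift = 1.150 × 162.887 = 187.320 m (downstream).

187.3 m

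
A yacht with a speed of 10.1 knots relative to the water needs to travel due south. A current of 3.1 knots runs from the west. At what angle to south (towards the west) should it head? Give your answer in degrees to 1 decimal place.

The current pushes perpendicular to the desired track; the heading must have a component into the current equal to 3.1 knots: 10.1 sin θ = 3.1.
sin θ = 0.3069, so θ = 17.874°.

17.9°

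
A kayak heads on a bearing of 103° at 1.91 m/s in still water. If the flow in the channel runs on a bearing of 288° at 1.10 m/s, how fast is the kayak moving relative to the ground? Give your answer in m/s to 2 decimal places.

0.82 m/s

Taking east as x and north as y: velocity relative to the water = (1.861, -0.430) m/s; the water relative to ground = (-1.046, 0.340) m/s.
Velocity relative to ground = (1.861, -0.430) + (-1.046, 0.340) = (0.815, -0.090) m/s.
Speed = |(0.815, -0.090)| = 0.820 m/s.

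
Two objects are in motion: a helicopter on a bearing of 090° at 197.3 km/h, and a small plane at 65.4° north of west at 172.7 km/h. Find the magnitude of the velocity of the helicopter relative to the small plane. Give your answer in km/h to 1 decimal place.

Taking east as x and north as y: helicopter velocity = (197.300, 0.000) km/h; small plane velocity = (-71.892, 157.025) km/h.
Velocity of helicopter relative to small plane = (197.300, 0.000) − (-71.892, 157.025) = (269.192, -157.025) km/h.
Magnitude = |(269.192, -157.025)| = 311.642 km/h.

311.6 km/h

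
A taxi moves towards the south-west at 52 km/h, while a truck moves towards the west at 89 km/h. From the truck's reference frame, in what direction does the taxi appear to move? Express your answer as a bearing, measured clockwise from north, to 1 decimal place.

125.1°

Taking east as x and north as y: taxi velocity = (-36.770, -36.770) km/h; truck velocity = (-89.000, 0.000) km/h.
Velocity of taxi relative to truck = (-36.770, -36.770) − (-89.000, 0.000) = (52.230, -36.770) km/h.
Bearing = atan2(52.23, -36.77) = 125.15° clockwise from north.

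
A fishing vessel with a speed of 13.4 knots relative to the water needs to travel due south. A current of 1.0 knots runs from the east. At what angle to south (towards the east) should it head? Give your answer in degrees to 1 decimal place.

The current pushes perpendicular to the desired track; the heading must have a component into the current equal to 1.0 knots: 13.4 sin θ = 1.0.
sin θ = 0.0746, so θ = 4.280°.

4.3°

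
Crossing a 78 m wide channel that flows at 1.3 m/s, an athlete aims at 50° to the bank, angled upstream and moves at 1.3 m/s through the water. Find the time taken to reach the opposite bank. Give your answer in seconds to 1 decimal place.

78.3 s

The component of the athlete's velocity perpendicular to the bank is 1.3 × sin 50° = 0.996 m/s.
The current is parallel to the bank, so it does not affect the crossing time.
Time = 78 / 0.996 = 78.324 s.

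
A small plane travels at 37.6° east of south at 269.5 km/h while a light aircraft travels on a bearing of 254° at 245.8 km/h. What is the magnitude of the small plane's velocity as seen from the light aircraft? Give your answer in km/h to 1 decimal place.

Taking east as x and north as y: small plane velocity = (164.434, -213.522) km/h; light aircraft velocity = (-236.278, -67.752) km/h.
Velocity of small plane relative to light aircraft = (164.434, -213.522) − (-236.278, -67.752) = (400.712, -145.770) km/h.
Magnitude = |(400.712, -145.770)| = 426.403 km/h.

426.4 km/h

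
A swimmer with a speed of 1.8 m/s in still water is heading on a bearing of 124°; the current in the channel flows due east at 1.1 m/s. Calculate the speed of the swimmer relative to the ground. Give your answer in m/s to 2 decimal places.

Taking east as x and north as y: velocity relative to the water = (1.492, -1.007) m/s; the water relative to ground = (1.100, 0.000) m/s.
Velocity relative to ground = (1.492, -1.007) + (1.100, 0.000) = (2.592, -1.007) m/s.
Speed = |(2.592, -1.007)| = 2.781 m/s.

2.78 m/s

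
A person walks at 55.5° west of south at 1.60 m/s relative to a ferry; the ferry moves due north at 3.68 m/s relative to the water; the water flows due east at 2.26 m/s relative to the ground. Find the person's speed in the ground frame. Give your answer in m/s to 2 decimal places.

2.93 m/s

In east/north components (m/s): person relative to ferry = (-1.319, -0.906); ferry relative to water = (0.000, 3.680); water relative to ground = (2.260, 0.000).
Sum = (0.941, 2.774) m/s.
Speed = |(0.941, 2.774)| = 2.929 m/s.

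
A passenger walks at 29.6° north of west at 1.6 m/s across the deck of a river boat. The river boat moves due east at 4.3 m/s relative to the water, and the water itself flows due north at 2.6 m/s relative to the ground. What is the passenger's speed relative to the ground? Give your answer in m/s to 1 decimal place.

4.5 m/s

In east/north components (m/s): passenger relative to river boat = (-1.391, 0.790); river boat relative to water = (4.300, 0.000); water relative to ground = (0.000, 2.600).
Sum = (2.909, 3.390) m/s.
Speed = |(2.909, 3.390)| = 4.467 m/s.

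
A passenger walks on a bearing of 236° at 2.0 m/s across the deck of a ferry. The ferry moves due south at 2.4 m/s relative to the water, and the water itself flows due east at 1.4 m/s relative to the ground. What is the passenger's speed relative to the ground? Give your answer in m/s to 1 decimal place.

In east/north components (m/s): passenger relative to ferry = (-1.658, -1.118); ferry relative to water = (0.000, -2.400); water relative to ground = (1.400, 0.000).
Sum = (-0.258, -3.518) m/s.
Speed = |(-0.258, -3.518)| = 3.528 m/s.

3.5 m/s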